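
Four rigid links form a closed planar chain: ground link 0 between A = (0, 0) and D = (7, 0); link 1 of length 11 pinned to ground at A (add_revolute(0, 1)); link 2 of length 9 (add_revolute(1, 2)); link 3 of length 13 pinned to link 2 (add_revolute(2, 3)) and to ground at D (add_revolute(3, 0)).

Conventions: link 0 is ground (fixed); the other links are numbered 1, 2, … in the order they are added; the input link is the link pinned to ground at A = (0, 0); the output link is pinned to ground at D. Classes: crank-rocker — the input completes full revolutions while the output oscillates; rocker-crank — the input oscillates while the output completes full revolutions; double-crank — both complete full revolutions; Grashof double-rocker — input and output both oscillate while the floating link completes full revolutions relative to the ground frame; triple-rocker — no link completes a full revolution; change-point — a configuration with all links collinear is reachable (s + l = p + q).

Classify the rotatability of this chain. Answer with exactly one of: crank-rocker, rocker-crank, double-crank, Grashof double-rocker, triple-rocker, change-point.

lengths: ground=7, input=11, coupler=9, output=13
sorted: s=7 (shortest), l=13 (longest), p+q=20
s + l = 20 vs p + q = 20
s + l = p + q → change-point (collinear configuration reachable)

change-point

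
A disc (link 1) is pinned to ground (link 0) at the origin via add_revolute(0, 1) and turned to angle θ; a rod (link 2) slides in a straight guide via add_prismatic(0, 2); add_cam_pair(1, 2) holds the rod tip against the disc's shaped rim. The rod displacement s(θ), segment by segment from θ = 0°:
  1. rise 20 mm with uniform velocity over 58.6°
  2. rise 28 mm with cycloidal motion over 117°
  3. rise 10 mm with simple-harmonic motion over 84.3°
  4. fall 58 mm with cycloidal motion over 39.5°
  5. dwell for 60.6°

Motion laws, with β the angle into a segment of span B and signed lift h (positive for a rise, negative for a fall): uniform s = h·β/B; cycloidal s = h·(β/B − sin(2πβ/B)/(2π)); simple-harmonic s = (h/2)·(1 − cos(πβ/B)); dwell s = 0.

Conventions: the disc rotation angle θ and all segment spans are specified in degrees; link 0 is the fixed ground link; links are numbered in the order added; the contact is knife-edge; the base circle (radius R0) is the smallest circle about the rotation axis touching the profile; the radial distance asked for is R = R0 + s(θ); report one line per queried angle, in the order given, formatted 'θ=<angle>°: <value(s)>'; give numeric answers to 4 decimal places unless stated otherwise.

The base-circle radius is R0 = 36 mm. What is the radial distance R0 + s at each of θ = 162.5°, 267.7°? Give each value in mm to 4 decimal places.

segment 1 (0° to 58.6°, uniform, h = 20) is passed completely: s = 0.0000 + (20) = 20.0000
θ = 162.5° falls in segment 2 (58.6° to 175.6°, cycloidal, h = 28): β = 162.5 − 58.6 = 103.9°, B = 117°; Δs = 28·(0.8880 − sin(2π·0.8880)/(2π)) = 27.7477; s = 20.0000 + 27.7477 = 47.7477
segment 2 (58.6° to 175.6°, cycloidal, h = 28) is passed completely: s = 20.0000 + (28) = 48.0000
segment 3 (175.6° to 259.9°, simple-harmonic, h = 10) is passed completely: s = 48.0000 + (10) = 58.0000
θ = 267.7° falls in segment 4 (259.9° to 299.4°, cycloidal, h = -58): β = 267.7 − 259.9 = 7.8°, B = 39.5°; Δs = -58·(0.1975 − sin(2π·0.1975)/(2π)) = -2.7205; s = 58.0000 − 2.7205 = 55.2795
θ=162.5°: R = R0 + s = 36 + 47.7477 = 83.7477
θ=267.7°: R = R0 + s = 36 + 55.2795 = 91.2795

θ=162.5°: 83.7477
θ=267.7°: 91.2795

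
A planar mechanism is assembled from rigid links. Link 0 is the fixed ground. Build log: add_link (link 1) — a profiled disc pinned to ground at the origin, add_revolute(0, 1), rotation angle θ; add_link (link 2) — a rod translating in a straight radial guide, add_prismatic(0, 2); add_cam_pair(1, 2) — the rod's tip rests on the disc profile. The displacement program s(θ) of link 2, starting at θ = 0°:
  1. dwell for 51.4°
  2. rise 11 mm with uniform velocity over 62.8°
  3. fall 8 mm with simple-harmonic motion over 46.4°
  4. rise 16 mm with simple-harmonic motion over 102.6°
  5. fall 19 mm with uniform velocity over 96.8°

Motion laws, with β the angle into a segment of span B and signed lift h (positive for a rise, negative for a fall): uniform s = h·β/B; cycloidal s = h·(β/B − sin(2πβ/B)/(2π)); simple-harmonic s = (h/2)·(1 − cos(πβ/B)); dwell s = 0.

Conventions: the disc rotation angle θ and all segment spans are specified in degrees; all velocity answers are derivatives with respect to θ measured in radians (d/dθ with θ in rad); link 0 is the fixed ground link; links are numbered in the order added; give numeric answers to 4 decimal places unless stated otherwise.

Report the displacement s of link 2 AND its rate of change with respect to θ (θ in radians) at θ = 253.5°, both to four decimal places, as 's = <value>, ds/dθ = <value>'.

seg 1 [0°–51.4°] dwell: s stays 0.0000
seg 2 [51.4°–114.2°] uniform, h=11: full span → s += 11 → s = 11.0000
seg 3 [114.2°–160.6°] simple-harmonic, h=-8: full span → s += -8 → s = 3.0000
seg 4 [160.6°–263.2°] simple-harmonic, h=16: θ=253.5° here. β=92.9, B=102.6. 16/2·(1 − cos(π·0.9055)) = 15.6497 → s = 18.6497
velocity in seg [160.6°–263.2°] (simple-harmonic), θ in radians: β = 92.9° = 1.6214 rad, B = 102.6° = 1.7907 rad; ds/dθ = (πh/(2B)) sin(πβ/B) = (π·16/(2·1.7907)) sin(π·0.9055) = 4.107572 mm/rad

s = 18.6497, ds/dθ = 4.1076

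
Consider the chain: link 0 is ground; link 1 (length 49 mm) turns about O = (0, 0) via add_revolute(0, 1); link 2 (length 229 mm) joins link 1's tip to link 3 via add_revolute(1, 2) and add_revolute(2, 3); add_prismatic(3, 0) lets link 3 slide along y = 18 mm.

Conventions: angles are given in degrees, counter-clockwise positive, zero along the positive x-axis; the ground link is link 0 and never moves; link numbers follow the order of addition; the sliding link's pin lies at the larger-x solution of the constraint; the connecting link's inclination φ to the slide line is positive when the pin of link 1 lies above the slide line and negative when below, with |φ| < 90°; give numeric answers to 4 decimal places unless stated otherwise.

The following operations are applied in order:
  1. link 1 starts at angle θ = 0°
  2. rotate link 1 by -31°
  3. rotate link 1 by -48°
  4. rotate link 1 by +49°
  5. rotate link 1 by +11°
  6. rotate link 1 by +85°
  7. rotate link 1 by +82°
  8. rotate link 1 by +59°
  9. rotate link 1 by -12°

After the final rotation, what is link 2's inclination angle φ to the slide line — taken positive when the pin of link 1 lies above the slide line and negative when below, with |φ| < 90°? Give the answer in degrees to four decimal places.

geometry: r = 49 mm, L = 229 mm, e = 18 mm; θ starts at 0°
rotate link 1 by -31°: θ ← 0° -31° = -31°
rotate link 1 by -48°: θ ← -31° -48° = -79°
rotate link 1 by +49°: θ ← -79° +49° = -30°
rotate link 1 by +11°: θ ← -30° +11° = -19°
rotate link 1 by +85°: θ ← -19° +85° = 66°
rotate link 1 by +82°: θ ← 66° +82° = 148°
rotate link 1 by +59°: θ ← 148° +59° = 207°
rotate link 1 by -12°: θ ← 207° -12° = 195°
h = r sin θ − e = -12.682133 − 18 = -30.682133
sin φ = h / L = -30.682133 / 229 = -0.13398311
φ = arcsin(-0.13398311) = -7.699822°

-7.6998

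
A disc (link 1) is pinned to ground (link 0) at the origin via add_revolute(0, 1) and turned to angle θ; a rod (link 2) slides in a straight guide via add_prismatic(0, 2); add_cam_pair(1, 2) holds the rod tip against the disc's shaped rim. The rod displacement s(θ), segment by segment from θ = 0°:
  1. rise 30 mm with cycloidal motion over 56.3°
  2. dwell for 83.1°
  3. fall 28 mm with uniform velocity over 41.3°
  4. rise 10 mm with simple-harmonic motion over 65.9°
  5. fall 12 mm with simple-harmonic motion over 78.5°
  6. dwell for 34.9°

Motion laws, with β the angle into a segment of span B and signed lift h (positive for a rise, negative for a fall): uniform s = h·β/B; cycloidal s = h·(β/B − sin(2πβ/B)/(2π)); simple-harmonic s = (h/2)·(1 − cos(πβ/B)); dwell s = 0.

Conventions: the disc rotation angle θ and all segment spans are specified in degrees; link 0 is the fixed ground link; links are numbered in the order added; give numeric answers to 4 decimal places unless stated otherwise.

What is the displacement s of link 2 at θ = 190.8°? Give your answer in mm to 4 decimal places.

segment 1 (0° to 56.3°, cycloidal, h = 30) is passed completely: s = 0.0000 + (30) = 30.0000
segment 2 (56.3° to 139.4°, dwell): s unchanged at 30.0000
segment 3 (139.4° to 180.7°, uniform, h = -28) is passed completely: s = 30.0000 + (-28) = 2.0000
θ = 190.8° falls in segment 4 (180.7° to 246.6°, simple-harmonic, h = 10): β = 190.8 − 180.7 = 10.1°, B = 65.9°; Δs = 10/2·(1 − cos(π·0.1533)) = 0.5685; s = 2.0000 + 0.5685 = 2.5685

2.5685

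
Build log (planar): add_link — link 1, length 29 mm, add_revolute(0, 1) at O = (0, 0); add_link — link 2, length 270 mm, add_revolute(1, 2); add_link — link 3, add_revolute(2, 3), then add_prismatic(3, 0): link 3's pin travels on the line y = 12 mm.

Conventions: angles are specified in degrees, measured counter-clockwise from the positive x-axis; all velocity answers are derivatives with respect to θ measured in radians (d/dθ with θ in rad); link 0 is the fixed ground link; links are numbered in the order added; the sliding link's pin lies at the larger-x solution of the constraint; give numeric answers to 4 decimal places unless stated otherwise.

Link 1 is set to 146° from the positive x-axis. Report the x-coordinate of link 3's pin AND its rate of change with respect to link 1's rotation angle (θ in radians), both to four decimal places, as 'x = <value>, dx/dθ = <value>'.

geometry: r = 29 mm, L = 270 mm, e = 12 mm
crank pin P = (r cos θ, r sin θ) = (-24.042090, 16.216594)
h = r sin θ − e = 16.216594 − 12 = 4.216594
x = r cos θ + √(L² − h²) = -24.042090 + 269.967073 = 245.924983
dx/dθ = −r sin θ − h·r cos θ/√(L² − h²) (θ in radians; h = 4.216594) = -15.841083

x = 245.9250, dx/dθ = -15.8411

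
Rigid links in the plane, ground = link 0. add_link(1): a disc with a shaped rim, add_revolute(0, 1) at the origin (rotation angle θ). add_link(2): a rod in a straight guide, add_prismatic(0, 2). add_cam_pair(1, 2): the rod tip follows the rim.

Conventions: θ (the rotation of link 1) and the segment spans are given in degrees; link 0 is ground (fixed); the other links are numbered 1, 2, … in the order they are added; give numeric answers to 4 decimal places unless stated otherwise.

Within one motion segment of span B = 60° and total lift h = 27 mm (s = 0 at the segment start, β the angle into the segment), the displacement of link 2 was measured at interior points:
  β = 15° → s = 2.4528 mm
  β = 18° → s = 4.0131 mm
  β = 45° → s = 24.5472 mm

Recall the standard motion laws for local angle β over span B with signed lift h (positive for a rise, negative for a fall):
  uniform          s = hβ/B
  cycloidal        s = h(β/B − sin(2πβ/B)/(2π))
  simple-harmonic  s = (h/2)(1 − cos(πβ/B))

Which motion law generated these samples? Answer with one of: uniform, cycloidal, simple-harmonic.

candidates at β/B = r: uniform s = h·r (linear in β); cycloidal s = h·(r − sin(2πr)/(2π)); simple-harmonic s = (h/2)(1 − cos(πr))
β=15°: printed 2.4528 | uniform 6.7500, cycloidal 2.4528, simple-harmonic 3.9541
β=18°: printed 4.0131 | uniform 8.1000, cycloidal 4.0131, simple-harmonic 5.5649
β=45°: printed 24.5472 | uniform 20.2500, cycloidal 24.5472, simple-harmonic 23.0459
only one law matches every sample → cycloidal

cycloidal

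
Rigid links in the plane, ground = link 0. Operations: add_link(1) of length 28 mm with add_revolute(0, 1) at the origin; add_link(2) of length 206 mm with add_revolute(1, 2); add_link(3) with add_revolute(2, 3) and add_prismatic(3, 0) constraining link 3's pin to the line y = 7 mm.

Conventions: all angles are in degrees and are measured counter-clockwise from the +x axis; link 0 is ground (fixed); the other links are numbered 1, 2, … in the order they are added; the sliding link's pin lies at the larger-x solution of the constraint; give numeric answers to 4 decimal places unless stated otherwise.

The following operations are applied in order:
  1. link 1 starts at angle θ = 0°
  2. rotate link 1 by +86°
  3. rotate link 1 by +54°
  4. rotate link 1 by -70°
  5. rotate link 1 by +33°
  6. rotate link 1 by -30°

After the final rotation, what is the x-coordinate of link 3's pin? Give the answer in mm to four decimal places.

geometry: r = 28 mm, L = 206 mm, e = 7 mm; θ starts at 0°
rotate link 1 by +86°: θ ← 0° +86° = 86°
rotate link 1 by +54°: θ ← 86° +54° = 140°
rotate link 1 by -70°: θ ← 140° -70° = 70°
rotate link 1 by +33°: θ ← 70° +33° = 103°
rotate link 1 by -30°: θ ← 103° -30° = 73°
crank pin P = (r cos θ, r sin θ) = (8.186408, 26.776533)
h = r sin θ − e = 26.776533 − 7 = 19.776533
x = r cos θ + √(L² − h²) = 8.186408 + 205.048503 = 213.234911

213.2349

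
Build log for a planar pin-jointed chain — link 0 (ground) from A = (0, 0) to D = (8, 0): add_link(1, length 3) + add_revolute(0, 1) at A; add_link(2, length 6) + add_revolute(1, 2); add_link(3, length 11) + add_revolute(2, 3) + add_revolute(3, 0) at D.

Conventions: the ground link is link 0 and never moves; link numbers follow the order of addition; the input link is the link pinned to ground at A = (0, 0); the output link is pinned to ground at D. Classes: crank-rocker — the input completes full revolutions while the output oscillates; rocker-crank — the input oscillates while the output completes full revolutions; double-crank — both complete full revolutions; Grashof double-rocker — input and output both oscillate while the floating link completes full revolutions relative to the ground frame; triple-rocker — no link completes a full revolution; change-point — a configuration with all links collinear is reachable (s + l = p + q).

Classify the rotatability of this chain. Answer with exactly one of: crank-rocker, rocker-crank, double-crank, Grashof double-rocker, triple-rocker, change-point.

lengths: ground=8, input=3, coupler=6, output=11
sorted: s=3 (shortest), l=11 (longest), p+q=14
s + l = 14 vs p + q = 14
s + l = p + q → change-point (collinear configuration reachable)

change-point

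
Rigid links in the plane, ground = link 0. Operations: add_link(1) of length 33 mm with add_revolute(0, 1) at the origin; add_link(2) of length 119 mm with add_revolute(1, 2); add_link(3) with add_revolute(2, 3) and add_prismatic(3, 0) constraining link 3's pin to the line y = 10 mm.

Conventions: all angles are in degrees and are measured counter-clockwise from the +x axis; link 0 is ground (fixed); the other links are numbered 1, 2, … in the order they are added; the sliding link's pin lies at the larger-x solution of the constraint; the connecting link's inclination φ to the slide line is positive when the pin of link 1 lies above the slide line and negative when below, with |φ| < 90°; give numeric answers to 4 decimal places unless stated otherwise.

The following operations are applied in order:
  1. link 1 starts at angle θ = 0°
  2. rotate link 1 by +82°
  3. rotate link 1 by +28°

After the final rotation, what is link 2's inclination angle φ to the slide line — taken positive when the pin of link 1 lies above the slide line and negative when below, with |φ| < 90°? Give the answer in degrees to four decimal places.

geometry: r = 33 mm, L = 119 mm, e = 10 mm; θ starts at 0°
rotate link 1 by +82°: θ ← 0° +82° = 82°
rotate link 1 by +28°: θ ← 82° +28° = 110°
h = r sin θ − e = 31.009856 − 10 = 21.009856
sin φ = h / L = 21.009856 / 119 = 0.17655342
φ = arcsin(0.17655342) = 10.169070°

10.1691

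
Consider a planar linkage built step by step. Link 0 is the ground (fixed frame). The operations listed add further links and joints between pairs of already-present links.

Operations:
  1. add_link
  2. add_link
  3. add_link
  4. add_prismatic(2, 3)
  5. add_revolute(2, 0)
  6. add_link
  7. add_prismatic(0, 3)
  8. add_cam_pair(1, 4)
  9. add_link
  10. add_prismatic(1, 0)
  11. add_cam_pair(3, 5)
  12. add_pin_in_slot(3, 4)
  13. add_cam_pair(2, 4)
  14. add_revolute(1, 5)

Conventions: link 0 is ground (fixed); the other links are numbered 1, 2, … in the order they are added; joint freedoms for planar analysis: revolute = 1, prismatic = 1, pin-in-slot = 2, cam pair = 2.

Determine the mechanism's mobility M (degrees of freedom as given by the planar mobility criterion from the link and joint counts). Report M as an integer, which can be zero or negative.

link 0 = ground. State L|J1|J2 = 1|0|0
+link1  2|0|0
+link2  3|0|0
+link3  4|0|0
P(2,3) f=1→J1  4|1|0
R(2,0) f=1→J1  4|2|0
+link4  5|2|0
P(0,3) f=1→J1  5|3|0
C(1,4) f=2→J2  5|3|1
+link5  6|3|1
P(1,0) f=1→J1  6|4|1
C(3,5) f=2→J2  6|4|2
PS(3,4) f=2→J2  6|4|3
C(2,4) f=2→J2  6|4|4
R(1,5) f=1→J1  6|5|4
M = 3(6−1)−2·5−4 = 15−10−4 = 1

M = 1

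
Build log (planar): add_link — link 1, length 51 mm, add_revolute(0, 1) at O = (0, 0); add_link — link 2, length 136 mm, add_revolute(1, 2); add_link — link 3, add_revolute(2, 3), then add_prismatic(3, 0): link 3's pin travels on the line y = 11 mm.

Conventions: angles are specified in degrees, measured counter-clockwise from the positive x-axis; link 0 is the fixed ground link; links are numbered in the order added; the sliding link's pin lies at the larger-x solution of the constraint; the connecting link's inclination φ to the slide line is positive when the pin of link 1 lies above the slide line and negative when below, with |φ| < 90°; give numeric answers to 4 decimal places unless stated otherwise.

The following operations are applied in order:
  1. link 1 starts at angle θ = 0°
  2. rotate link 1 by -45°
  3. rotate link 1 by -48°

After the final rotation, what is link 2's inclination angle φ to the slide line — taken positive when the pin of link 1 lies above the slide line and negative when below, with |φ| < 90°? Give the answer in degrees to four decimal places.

geometry: r = 51 mm, L = 136 mm, e = 11 mm; θ starts at 0°
rotate link 1 by -45°: θ ← 0° -45° = -45°
rotate link 1 by -48°: θ ← -45° -48° = -93°
h = r sin θ − e = -50.930106 − 11 = -61.930106
sin φ = h / L = -61.930106 / 136 = -0.45536843
φ = arcsin(-0.45536843) = -27.088642°

-27.0886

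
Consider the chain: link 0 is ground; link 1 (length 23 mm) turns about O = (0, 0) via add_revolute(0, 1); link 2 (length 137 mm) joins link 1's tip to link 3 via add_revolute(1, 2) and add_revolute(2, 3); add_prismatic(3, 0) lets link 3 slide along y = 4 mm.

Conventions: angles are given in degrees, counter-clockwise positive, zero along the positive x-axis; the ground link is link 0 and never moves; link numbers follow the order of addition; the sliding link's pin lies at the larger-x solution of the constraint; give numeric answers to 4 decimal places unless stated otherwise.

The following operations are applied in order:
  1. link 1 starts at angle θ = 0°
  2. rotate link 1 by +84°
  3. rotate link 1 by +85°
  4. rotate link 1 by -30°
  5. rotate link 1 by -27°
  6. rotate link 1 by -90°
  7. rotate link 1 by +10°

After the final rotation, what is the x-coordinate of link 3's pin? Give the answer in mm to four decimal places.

geometry: r = 23 mm, L = 137 mm, e = 4 mm; θ starts at 0°
rotate link 1 by +84°: θ ← 0° +84° = 84°
rotate link 1 by +85°: θ ← 84° +85° = 169°
rotate link 1 by -30°: θ ← 169° -30° = 139°
rotate link 1 by -27°: θ ← 139° -27° = 112°
rotate link 1 by -90°: θ ← 112° -90° = 22°
rotate link 1 by +10°: θ ← 22° +10° = 32°
crank pin P = (r cos θ, r sin θ) = (19.505106, 12.188143)
h = r sin θ − e = 12.188143 − 4 = 8.188143
x = r cos θ + √(L² − h²) = 19.505106 + 136.755089 = 156.260195

156.2602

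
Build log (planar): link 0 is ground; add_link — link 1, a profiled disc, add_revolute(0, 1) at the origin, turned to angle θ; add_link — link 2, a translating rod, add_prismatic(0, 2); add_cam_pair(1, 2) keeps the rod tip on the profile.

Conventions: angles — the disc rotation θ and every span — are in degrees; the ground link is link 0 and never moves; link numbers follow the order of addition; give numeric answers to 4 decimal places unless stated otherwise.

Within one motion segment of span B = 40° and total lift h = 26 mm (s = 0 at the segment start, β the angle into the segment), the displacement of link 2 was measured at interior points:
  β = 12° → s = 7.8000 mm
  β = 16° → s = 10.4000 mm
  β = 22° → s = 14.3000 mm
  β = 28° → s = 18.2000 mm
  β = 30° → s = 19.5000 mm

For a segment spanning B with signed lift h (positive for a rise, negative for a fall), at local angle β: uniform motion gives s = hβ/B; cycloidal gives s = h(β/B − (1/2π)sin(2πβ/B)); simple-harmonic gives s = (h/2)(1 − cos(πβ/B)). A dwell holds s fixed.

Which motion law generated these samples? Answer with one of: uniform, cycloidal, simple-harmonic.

candidates at β/B = r: uniform s = h·r (linear in β); cycloidal s = h·(r − sin(2πr)/(2π)); simple-harmonic s = (h/2)(1 − cos(πr))
β=12°: printed 7.8000 | uniform 7.8000, cycloidal 3.8645, simple-harmonic 5.3588
β=16°: printed 10.4000 | uniform 10.4000, cycloidal 7.9677, simple-harmonic 8.9828
β=22°: printed 14.3000 | uniform 14.3000, cycloidal 15.5787, simple-harmonic 15.0336
β=28°: printed 18.2000 | uniform 18.2000, cycloidal 22.1355, simple-harmonic 20.6412
β=30°: printed 19.5000 | uniform 19.5000, cycloidal 23.6380, simple-harmonic 22.1924
only one law matches every sample → uniform

uniform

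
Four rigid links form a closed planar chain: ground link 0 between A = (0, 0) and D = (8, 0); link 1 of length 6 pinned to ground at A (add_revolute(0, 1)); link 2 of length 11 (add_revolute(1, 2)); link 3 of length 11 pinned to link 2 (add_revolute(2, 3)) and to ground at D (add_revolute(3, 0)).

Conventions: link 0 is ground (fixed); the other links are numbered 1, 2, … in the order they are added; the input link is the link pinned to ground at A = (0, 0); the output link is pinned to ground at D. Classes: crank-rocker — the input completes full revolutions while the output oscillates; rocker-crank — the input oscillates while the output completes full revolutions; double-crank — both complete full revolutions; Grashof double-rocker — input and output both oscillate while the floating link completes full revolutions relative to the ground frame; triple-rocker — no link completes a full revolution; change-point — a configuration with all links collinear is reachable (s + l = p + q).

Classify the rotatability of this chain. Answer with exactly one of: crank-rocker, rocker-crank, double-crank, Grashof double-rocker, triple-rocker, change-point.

lengths: ground=8, input=6, coupler=11, output=11
sorted: s=6 (shortest), l=11 (longest), p+q=19
s + l = 17 vs p + q = 19
s + l < p + q (Grashof) with shortest = input link → crank-rocker

crank-rocker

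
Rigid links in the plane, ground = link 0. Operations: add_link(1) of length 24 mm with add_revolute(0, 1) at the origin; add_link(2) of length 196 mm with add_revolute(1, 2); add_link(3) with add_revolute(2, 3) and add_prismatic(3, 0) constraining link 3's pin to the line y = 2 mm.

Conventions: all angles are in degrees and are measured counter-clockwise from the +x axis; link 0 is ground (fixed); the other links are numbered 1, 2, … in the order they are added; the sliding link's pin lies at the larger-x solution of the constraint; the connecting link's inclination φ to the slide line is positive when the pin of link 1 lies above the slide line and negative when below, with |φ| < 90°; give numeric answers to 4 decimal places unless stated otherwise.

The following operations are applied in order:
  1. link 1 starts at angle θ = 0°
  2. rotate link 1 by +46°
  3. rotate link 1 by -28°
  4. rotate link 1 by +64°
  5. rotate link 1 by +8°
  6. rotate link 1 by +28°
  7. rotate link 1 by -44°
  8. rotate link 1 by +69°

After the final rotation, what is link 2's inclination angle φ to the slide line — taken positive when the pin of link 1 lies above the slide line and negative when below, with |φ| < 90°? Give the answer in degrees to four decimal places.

geometry: r = 24 mm, L = 196 mm, e = 2 mm; θ starts at 0°
rotate link 1 by +46°: θ ← 0° +46° = 46°
rotate link 1 by -28°: θ ← 46° -28° = 18°
rotate link 1 by +64°: θ ← 18° +64° = 82°
rotate link 1 by +8°: θ ← 82° +8° = 90°
rotate link 1 by +28°: θ ← 90° +28° = 118°
rotate link 1 by -44°: θ ← 118° -44° = 74°
rotate link 1 by +69°: θ ← 74° +69° = 143°
h = r sin θ − e = 14.443561 − 2 = 12.443561
sin φ = h / L = 12.443561 / 196 = 0.06348755
φ = arcsin(0.06348755) = 3.640017°

3.6400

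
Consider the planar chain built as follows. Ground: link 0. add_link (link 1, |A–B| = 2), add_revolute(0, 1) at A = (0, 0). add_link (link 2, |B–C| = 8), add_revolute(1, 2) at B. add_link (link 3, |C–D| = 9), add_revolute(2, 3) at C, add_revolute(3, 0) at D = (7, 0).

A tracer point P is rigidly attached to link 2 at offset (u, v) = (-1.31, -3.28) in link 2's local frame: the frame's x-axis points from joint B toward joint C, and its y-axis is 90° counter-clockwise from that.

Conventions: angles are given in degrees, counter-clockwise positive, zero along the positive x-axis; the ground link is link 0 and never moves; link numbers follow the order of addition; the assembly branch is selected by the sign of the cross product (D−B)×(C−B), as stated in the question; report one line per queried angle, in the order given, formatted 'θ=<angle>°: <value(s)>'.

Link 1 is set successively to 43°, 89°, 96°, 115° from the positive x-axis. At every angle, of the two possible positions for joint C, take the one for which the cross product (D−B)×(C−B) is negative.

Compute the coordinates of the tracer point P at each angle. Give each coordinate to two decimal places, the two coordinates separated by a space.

A=(0,0), D=(7.00,0)
θ=43°: B = A + 2.00·(cos43°, sin43°) = (1.4627, 1.3640)
θ=43°: |BD| = 5.7028
θ=43°: circle(B,8.00) ∩ circle(D,9.00): a=1.3609, h=7.8834
θ=43°:   candidates: C₊=(4.6697,8.6931) cross=44.958; C₋=(0.8986,-6.6161) cross=-44.958
θ=43°:   branch - wants cross < 0 → take C=(0.8986,-6.6161) (cross=-44.958)
θ=43°: ex = (C−B)/|BC| = (-0.0705,-0.9975); ey = (0.9975,-0.0705)
θ=43°: P = B + -1.31·ex + -3.28·ey = (-1.7168,2.9020)
θ=89°: B = A + 2.00·(cos89°, sin89°) = (0.0349, 1.9997)
θ=89°: |BD| = 7.2465
θ=89°: circle(B,8.00) ∩ circle(D,9.00): a=2.4503, h=7.6155
θ=89°:   candidates: C₊=(4.4916,8.6434) cross=55.186; C₋=(0.2885,-5.9963) cross=-55.186
θ=89°:   branch - wants cross < 0 → take C=(0.2885,-5.9963) (cross=-55.186)
θ=89°: ex = (C−B)/|BC| = (0.0317,-0.9995); ey = (0.9995,0.0317)
θ=89°: P = B + -1.31·ex + -3.28·ey = (-3.2850,3.2051)
θ=96°: B = A + 2.00·(cos96°, sin96°) = (-0.2091, 1.9890)
θ=96°: |BD| = 7.4784
θ=96°: circle(B,8.00) ∩ circle(D,9.00): a=2.6026, h=7.5648
θ=96°:   candidates: C₊=(4.3118,8.5892) cross=56.573; C₋=(0.2878,-5.9955) cross=-56.573
θ=96°:   branch - wants cross < 0 → take C=(0.2878,-5.9955) (cross=-56.573)
θ=96°: ex = (C−B)/|BC| = (0.0621,-0.9981); ey = (0.9981,0.0621)
θ=96°: P = B + -1.31·ex + -3.28·ey = (-3.5641,3.0928)
θ=115°: B = A + 2.00·(cos115°, sin115°) = (-0.8452, 1.8126)
θ=115°: |BD| = 8.0519
θ=115°: circle(B,8.00) ∩ circle(D,9.00): a=2.9703, h=7.4281
θ=115°:   candidates: C₊=(3.7210,8.3814) cross=59.811; C₋=(0.3766,-6.0935) cross=-59.811
θ=115°:   branch - wants cross < 0 → take C=(0.3766,-6.0935) (cross=-59.811)
θ=115°: ex = (C−B)/|BC| = (0.1527,-0.9883); ey = (0.9883,0.1527)
θ=115°: P = B + -1.31·ex + -3.28·ey = (-4.2868,2.6063)

θ=43°: -1.72 2.90
θ=89°: -3.28 3.21
θ=96°: -3.56 3.09
θ=115°: -4.29 2.61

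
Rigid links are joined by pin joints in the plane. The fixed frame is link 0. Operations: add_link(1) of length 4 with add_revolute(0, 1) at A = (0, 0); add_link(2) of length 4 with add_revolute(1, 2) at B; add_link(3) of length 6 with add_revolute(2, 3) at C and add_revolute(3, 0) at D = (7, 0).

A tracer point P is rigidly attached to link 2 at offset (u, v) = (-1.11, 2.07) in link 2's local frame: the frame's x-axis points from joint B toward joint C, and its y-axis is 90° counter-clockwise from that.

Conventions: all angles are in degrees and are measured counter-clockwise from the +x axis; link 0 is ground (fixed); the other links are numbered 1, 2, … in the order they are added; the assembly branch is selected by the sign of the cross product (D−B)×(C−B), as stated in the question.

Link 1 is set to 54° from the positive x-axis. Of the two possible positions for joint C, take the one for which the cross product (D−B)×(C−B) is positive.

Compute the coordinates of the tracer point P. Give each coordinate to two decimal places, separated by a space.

A=(0,0), D=(7.00,0)
B = A + 4.00·(cos54°, sin54°) = (2.3511, 3.2361)
|BD| = 5.6643
circle(B,4.00) ∩ circle(D,6.00): a=1.0667, h=3.8551
  candidates: C₊=(5.4291,5.7907) cross=21.837; C₋=(1.0241,-0.5374) cross=-21.837
  branch + wants cross > 0 → take C=(5.4291,5.7907) (cross=21.837)
ex = (C−B)/|BC| = (0.7695,0.6387); ey = (-0.6387,0.7695)
P = B + -1.11·ex + 2.07·ey = (0.1750,4.1200)

0.17 4.12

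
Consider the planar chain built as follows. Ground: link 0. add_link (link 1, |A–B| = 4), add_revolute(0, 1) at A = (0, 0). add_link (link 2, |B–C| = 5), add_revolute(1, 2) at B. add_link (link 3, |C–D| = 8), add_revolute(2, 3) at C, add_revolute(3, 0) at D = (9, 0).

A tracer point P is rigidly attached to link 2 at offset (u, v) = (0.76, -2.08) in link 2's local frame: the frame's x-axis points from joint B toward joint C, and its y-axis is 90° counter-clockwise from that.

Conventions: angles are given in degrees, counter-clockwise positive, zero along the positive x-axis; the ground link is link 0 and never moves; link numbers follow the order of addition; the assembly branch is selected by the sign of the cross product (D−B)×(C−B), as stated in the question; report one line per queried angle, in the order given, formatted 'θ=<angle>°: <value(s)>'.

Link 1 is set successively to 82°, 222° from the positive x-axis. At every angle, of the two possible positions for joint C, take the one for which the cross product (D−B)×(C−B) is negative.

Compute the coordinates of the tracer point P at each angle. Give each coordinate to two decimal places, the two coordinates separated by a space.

A=(0,0), D=(9.00,0)
θ=82°: B = A + 4.00·(cos82°, sin82°) = (0.5567, 3.9611)
θ=82°: |BD| = 9.3263
θ=82°: circle(B,5.00) ∩ circle(D,8.00): a=2.5723, h=4.2876
θ=82°:   candidates: C₊=(4.7065,6.7502) cross=39.987; C₋=(1.0644,-1.0131) cross=-39.987
θ=82°:   branch - wants cross < 0 → take C=(1.0644,-1.0131) (cross=-39.987)
θ=82°: ex = (C−B)/|BC| = (0.1015,-0.9948); ey = (0.9948,0.1015)
θ=82°: P = B + 0.76·ex + -2.08·ey = (-1.4354,2.9938)
θ=222°: B = A + 4.00·(cos222°, sin222°) = (-2.9726, -2.6765)
θ=222°: |BD| = 12.2681
θ=222°: circle(B,5.00) ∩ circle(D,8.00): a=4.5446, h=2.0849
θ=222°:   candidates: C₊=(1.0076,0.3497) cross=25.578; C₋=(1.9174,-3.7197) cross=-25.578
θ=222°:   branch - wants cross < 0 → take C=(1.9174,-3.7197) (cross=-25.578)
θ=222°: ex = (C−B)/|BC| = (0.9780,-0.2086); ey = (0.2086,0.9780)
θ=222°: P = B + 0.76·ex + -2.08·ey = (-2.6633,-4.8693)

θ=82°: -1.44 2.99
θ=222°: -2.66 -4.87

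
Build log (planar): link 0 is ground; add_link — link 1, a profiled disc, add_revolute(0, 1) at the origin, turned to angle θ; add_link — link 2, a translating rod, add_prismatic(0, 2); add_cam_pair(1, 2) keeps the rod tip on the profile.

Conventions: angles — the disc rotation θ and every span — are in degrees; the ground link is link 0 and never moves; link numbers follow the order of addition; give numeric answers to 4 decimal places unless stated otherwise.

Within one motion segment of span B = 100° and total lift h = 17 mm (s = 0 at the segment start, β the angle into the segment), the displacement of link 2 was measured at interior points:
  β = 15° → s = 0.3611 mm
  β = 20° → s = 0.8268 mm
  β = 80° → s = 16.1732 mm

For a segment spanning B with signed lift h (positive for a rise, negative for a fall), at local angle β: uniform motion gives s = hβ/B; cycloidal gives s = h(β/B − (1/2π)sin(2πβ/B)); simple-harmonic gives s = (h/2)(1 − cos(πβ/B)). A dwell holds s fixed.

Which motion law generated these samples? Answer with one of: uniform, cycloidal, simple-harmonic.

candidates at β/B = r: uniform s = h·r (linear in β); cycloidal s = h·(r − sin(2πr)/(2π)); simple-harmonic s = (h/2)(1 − cos(πr))
β=15°: printed 0.3611 | uniform 2.5500, cycloidal 0.3611, simple-harmonic 0.9264
β=20°: printed 0.8268 | uniform 3.4000, cycloidal 0.8268, simple-harmonic 1.6234
β=80°: printed 16.1732 | uniform 13.6000, cycloidal 16.1732, simple-harmonic 15.3766
only one law matches every sample → cycloidal

cycloidal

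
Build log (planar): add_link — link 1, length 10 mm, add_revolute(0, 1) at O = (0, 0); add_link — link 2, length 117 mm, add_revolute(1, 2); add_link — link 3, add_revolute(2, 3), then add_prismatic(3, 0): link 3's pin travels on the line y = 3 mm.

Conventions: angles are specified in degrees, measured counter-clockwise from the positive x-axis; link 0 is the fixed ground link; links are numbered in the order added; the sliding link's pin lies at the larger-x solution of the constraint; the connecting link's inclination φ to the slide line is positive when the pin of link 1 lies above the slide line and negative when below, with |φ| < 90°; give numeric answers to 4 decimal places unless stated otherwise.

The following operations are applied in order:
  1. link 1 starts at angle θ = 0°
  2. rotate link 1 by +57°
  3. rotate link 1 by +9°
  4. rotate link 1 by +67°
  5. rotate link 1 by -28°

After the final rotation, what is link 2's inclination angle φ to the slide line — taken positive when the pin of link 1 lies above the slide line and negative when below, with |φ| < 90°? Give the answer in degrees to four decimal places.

geometry: r = 10 mm, L = 117 mm, e = 3 mm; θ starts at 0°
rotate link 1 by +57°: θ ← 0° +57° = 57°
rotate link 1 by +9°: θ ← 57° +9° = 66°
rotate link 1 by +67°: θ ← 66° +67° = 133°
rotate link 1 by -28°: θ ← 133° -28° = 105°
h = r sin θ − e = 9.659258 − 3 = 6.659258
sin φ = h / L = 6.659258 / 117 = 0.05691674
φ = arcsin(0.05691674) = 3.262852°

3.2629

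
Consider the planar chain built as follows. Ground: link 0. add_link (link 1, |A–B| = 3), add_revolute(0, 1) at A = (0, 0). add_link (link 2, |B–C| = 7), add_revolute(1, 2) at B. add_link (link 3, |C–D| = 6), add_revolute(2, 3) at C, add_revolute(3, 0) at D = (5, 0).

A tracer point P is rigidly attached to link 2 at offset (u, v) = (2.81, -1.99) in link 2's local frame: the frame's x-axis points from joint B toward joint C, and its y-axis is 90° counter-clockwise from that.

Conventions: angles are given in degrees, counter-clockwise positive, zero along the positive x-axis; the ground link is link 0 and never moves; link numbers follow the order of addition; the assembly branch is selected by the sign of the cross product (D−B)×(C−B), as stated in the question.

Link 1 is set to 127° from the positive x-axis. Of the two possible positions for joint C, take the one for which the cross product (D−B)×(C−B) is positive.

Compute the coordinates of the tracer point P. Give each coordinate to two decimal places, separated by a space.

A=(0,0), D=(5.00,0)
B = A + 3.00·(cos127°, sin127°) = (-1.8054, 2.3959)
|BD| = 7.2149
circle(B,7.00) ∩ circle(D,6.00): a=4.5084, h=5.3549
  candidates: C₊=(4.2253,5.9498) cross=38.635; C₋=(0.6688,-4.1522) cross=-38.635
  branch + wants cross > 0 → take C=(4.2253,5.9498) (cross=38.635)
ex = (C−B)/|BC| = (0.8615,0.5077); ey = (-0.5077,0.8615)
P = B + 2.81·ex + -1.99·ey = (1.6258,2.1081)

1.63 2.11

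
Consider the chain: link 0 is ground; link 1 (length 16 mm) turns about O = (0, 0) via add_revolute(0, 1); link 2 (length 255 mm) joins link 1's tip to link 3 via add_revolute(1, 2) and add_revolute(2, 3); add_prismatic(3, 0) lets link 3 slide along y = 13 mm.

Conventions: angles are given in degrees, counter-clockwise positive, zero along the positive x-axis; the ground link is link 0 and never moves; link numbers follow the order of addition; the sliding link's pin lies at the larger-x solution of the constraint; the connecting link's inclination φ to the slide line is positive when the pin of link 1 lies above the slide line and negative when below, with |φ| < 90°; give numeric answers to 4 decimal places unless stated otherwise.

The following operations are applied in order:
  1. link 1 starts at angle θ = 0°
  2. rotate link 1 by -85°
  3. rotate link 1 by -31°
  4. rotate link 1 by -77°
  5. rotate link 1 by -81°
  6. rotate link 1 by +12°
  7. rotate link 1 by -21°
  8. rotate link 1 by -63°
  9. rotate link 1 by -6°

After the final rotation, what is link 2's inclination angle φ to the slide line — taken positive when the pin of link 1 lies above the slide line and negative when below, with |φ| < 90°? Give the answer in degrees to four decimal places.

geometry: r = 16 mm, L = 255 mm, e = 13 mm; θ starts at 0°
rotate link 1 by -85°: θ ← 0° -85° = -85°
rotate link 1 by -31°: θ ← -85° -31° = -116°
rotate link 1 by -77°: θ ← -116° -77° = -193°
rotate link 1 by -81°: θ ← -193° -81° = -274°
rotate link 1 by +12°: θ ← -274° +12° = -262°
rotate link 1 by -21°: θ ← -262° -21° = -283°
rotate link 1 by -63°: θ ← -283° -63° = -346°
rotate link 1 by -6°: θ ← -346° -6° = -352°
h = r sin θ − e = 2.226770 − 13 = -10.773230
sin φ = h / L = -10.773230 / 255 = -0.04224796
φ = arcsin(-0.04224796) = -2.421351°

-2.4214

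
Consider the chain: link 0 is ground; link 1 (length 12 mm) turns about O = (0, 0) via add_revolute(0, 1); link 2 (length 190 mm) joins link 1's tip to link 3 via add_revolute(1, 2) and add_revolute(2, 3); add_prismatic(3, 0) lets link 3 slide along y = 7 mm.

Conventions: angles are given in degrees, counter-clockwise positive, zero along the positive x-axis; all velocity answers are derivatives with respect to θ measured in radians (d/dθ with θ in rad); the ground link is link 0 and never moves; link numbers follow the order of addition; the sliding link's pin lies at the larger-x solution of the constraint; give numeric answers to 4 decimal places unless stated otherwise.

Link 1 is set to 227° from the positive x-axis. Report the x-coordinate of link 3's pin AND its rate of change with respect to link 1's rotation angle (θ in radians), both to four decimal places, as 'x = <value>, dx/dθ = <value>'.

geometry: r = 12 mm, L = 190 mm, e = 7 mm
crank pin P = (r cos θ, r sin θ) = (-8.183980, -8.776244)
h = r sin θ − e = -8.776244 − 7 = -15.776244
x = r cos θ + √(L² − h²) = -8.183980 + 189.343894 = 181.159913
dx/dθ = −r sin θ − h·r cos θ/√(L² − h²) (θ in radians; h = -15.776244) = 8.094350

x = 181.1599, dx/dθ = 8.0944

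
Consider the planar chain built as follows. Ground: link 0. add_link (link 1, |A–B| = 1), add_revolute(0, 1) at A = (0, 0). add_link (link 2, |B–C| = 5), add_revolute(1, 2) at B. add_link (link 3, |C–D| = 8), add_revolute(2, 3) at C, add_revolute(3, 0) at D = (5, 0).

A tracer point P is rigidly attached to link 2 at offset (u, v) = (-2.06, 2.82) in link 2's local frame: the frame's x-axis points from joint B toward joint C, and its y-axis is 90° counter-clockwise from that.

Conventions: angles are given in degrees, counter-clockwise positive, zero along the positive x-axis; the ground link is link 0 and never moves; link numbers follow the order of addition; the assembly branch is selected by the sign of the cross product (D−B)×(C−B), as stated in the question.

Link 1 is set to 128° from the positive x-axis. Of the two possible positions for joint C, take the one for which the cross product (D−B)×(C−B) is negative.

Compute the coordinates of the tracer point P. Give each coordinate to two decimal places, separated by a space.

A=(0,0), D=(5.00,0)
B = A + 1.00·(cos128°, sin128°) = (-0.6157, 0.7880)
|BD| = 5.6707
circle(B,5.00) ∩ circle(D,8.00): a=-0.6034, h=4.9635
  candidates: C₊=(-0.5235,5.7872) cross=28.146; C₋=(-1.9029,-4.0434) cross=-28.146
  branch - wants cross < 0 → take C=(-1.9029,-4.0434) (cross=-28.146)
ex = (C−B)/|BC| = (-0.2575,-0.9663); ey = (0.9663,-0.2575)
P = B + -2.06·ex + 2.82·ey = (2.6396,2.0525)

2.64 2.05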